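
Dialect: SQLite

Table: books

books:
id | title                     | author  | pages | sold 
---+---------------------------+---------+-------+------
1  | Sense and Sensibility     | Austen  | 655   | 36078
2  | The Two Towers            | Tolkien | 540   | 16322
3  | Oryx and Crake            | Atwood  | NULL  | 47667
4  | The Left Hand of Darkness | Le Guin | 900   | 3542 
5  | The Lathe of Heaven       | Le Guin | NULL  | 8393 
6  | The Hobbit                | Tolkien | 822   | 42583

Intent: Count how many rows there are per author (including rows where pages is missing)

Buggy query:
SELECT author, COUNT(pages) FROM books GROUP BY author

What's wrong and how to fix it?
Bug: COUNT(pages) skips NULLs, so groups with missing pages are undercounted

Fix: Replace COUNT(pages) with COUNT(*)

Corrected query:
SELECT author, COUNT(*) FROM books GROUP BY author

Result:
author  | COUNT(*)
--------+---------
Atwood  | 1       
Austen  | 1       
Le Guin | 2       
Tolkien | 2       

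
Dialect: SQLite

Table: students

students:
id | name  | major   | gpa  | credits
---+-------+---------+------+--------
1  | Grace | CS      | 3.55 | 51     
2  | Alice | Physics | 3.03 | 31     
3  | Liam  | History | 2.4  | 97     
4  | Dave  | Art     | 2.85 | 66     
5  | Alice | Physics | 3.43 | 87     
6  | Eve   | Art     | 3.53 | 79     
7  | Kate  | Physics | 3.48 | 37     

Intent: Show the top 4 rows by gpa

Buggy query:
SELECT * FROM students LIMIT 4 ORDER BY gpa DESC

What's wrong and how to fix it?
Bug: ORDER BY cannot follow LIMIT; LIMIT is the final clause

Fix: Sort with ORDER BY, then apply LIMIT

Corrected query:
SELECT * FROM students ORDER BY gpa DESC LIMIT 4

Result:
id | name  | major   | gpa  | credits
---+-------+---------+------+--------
1  | Grace | CS      | 3.55 | 51     
6  | Eve   | Art     | 3.53 | 79     
7  | Kate  | Physics | 3.48 | 37     
5  | Alice | Physics | 3.43 | 87     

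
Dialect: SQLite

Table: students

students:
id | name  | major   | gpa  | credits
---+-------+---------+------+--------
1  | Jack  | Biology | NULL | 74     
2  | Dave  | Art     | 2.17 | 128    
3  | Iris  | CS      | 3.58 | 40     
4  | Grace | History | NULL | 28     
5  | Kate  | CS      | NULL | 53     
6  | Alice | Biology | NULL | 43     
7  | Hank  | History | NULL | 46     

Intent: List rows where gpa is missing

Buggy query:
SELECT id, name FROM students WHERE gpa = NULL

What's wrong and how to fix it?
Bug: Comparing to NULL with '=' never matches; NULL = NULL is unknown, not true

Fix: Use IS NULL to test for NULL

Corrected query:
SELECT id, name FROM students WHERE gpa IS NULL

Result:
id | name 
---+------
1  | Jack 
4  | Grace
5  | Kate 
6  | Alice
7  | Hank 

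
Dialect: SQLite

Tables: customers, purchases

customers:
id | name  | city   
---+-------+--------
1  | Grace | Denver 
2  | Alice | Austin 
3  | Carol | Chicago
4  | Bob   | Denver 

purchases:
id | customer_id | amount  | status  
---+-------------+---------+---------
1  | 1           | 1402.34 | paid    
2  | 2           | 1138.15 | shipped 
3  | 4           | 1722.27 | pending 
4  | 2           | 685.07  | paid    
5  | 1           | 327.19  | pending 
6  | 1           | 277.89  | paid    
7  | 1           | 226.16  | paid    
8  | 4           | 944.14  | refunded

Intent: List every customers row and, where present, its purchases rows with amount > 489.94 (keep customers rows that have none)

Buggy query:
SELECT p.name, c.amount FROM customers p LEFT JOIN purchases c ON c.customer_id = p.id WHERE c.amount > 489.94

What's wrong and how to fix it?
Bug: A WHERE condition on the right-hand table after LEFT JOIN drops unmatched parents

Fix: Move the right-table condition into the ON clause so unmatched parents are kept

Corrected query:
SELECT p.name, c.amount FROM customers p LEFT JOIN purchases c ON c.customer_id = p.id AND c.amount > 489.94

Result:
name  | amount 
------+--------
Grace | 1402.34
Alice | 685.07 
Alice | 1138.15
Carol | NULL   
Bob   | 944.14 
Bob   | 1722.27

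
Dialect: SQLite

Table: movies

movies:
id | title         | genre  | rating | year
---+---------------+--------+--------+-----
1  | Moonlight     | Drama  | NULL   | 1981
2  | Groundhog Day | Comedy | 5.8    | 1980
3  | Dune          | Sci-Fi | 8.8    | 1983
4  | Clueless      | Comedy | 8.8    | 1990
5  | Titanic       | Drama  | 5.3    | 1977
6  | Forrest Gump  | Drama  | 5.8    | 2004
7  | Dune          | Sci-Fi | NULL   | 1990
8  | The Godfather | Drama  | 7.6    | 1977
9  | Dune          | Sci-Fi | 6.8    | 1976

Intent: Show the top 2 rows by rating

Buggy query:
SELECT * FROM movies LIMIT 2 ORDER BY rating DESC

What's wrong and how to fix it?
Bug: ORDER BY cannot follow LIMIT; LIMIT is the final clause

Fix: Swap the clauses: ORDER BY first, then LIMIT

Corrected query:
SELECT * FROM movies ORDER BY rating DESC LIMIT 2

Result:
id | title    | genre  | rating | year
---+----------+--------+--------+-----
3  | Dune     | Sci-Fi | 8.8    | 1983
4  | Clueless | Comedy | 8.8    | 1990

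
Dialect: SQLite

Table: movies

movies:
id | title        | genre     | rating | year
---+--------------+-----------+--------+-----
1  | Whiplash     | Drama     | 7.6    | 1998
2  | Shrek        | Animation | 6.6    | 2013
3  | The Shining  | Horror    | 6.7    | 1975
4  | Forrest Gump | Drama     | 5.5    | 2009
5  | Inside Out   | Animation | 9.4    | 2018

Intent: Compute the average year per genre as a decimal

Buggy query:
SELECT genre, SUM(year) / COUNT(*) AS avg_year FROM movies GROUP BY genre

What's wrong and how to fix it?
Bug: Both operands are integers, so '/' performs integer division and truncates

Fix: Multiply by 1.0 (or CAST to REAL) to force floating-point division

Corrected query:
SELECT genre, SUM(year) * 1.0 / COUNT(*) AS avg_year FROM movies GROUP BY genre

Result:
genre     | avg_year
----------+---------
Animation | 2015.5  
Drama     | 2003.5  
Horror    | 1975    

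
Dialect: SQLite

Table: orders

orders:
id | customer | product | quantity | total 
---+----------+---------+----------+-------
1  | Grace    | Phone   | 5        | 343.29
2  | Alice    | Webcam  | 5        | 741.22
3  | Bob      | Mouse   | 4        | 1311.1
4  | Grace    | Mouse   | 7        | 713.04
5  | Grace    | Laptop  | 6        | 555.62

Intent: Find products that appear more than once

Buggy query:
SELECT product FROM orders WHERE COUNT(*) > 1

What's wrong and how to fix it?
Bug: WHERE can't reference COUNT(*); aggregates are computed after WHERE

Fix: Group first, then use HAVING for the count condition

Corrected query:
SELECT product FROM orders GROUP BY product HAVING COUNT(*) > 1

Result:
product
-------
Mouse  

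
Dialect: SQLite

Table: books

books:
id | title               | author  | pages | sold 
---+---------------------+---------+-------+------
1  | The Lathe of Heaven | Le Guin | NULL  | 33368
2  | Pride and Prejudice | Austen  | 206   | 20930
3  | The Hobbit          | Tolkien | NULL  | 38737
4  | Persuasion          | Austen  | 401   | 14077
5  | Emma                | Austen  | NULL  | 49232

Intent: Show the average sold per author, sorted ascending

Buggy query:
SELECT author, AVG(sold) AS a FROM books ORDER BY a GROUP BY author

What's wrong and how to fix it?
Bug: ORDER BY appears before GROUP BY; SQL clause order requires GROUP BY first

Fix: Reorder: SELECT … FROM … GROUP BY … ORDER BY …

Corrected query:
SELECT author, AVG(sold) AS a FROM books GROUP BY author ORDER BY a

Result:
author  | a           
--------+-------------
Austen  | 28079.666667
Le Guin | 33368       
Tolkien | 38737       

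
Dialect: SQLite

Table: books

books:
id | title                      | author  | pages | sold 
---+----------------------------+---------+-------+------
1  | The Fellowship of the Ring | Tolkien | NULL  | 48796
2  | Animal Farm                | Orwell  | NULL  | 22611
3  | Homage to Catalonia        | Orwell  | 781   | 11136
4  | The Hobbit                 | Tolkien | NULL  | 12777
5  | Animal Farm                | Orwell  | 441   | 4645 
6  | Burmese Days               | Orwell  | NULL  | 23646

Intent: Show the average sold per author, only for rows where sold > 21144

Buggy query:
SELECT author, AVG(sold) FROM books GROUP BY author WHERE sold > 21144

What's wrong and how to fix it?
Bug: Row-level WHERE must come before GROUP BY in the clause order

Fix: Move the WHERE clause before GROUP BY

Corrected query:
SELECT author, AVG(sold) FROM books WHERE sold > 21144 GROUP BY author

Result:
author  | AVG(sold)
--------+----------
Orwell  | 23128.5  
Tolkien | 48796    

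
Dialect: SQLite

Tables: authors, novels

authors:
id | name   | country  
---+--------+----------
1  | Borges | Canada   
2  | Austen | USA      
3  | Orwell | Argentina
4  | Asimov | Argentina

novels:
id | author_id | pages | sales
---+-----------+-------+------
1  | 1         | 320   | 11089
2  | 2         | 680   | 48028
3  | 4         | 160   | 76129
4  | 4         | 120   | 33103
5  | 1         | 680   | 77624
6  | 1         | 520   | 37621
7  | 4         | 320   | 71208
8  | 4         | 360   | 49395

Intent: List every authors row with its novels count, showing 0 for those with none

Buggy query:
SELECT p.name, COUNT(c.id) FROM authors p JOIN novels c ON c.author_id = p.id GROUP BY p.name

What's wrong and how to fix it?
Bug: INNER JOIN drops authors rows that have no matching novels rows

Fix: Use LEFT JOIN so parents without children still appear (COUNT(c.id) gives 0)

Corrected query:
SELECT p.name, COUNT(c.id) FROM authors p LEFT JOIN novels c ON c.author_id = p.id GROUP BY p.name

Result:
name   | COUNT(c.id)
-------+------------
Asimov | 4          
Austen | 1          
Borges | 3          
Orwell | 0          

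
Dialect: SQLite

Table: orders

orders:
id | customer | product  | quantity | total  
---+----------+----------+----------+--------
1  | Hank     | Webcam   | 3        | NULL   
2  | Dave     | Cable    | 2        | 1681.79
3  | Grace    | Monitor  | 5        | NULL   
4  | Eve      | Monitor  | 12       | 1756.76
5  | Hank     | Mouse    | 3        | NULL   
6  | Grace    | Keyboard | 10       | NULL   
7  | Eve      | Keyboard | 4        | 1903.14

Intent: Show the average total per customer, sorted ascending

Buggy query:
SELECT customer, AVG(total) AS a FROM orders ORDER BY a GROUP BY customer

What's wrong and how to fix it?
Bug: GROUP BY must precede ORDER BY

Fix: Move ORDER BY to the end, after GROUP BY

Corrected query:
SELECT customer, AVG(total) AS a FROM orders GROUP BY customer ORDER BY a

Result:
customer | a      
---------+--------
Grace    | NULL   
Hank     | NULL   
Dave     | 1681.79
Eve      | 1829.95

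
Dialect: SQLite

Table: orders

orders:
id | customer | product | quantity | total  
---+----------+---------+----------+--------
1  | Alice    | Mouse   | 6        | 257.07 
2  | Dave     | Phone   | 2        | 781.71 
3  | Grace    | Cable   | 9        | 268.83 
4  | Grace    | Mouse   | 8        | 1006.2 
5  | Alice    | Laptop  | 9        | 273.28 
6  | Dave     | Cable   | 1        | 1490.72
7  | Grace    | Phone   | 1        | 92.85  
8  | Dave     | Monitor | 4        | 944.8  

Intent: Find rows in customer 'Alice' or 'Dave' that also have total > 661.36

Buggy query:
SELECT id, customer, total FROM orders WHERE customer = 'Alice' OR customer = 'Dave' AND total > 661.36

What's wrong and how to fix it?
Bug: AND binds tighter than OR, so this parses as customer = 'Alice' OR (customer = 'Dave' AND total > 661.36)

Fix: Group the OR with parentheses (or use IN), then AND the threshold

Corrected query:
SELECT id, customer, total FROM orders WHERE (customer = 'Alice' OR customer = 'Dave') AND total > 661.36

Result:
id | customer | total  
---+----------+--------
2  | Dave     | 781.71 
6  | Dave     | 1490.72
8  | Dave     | 944.8  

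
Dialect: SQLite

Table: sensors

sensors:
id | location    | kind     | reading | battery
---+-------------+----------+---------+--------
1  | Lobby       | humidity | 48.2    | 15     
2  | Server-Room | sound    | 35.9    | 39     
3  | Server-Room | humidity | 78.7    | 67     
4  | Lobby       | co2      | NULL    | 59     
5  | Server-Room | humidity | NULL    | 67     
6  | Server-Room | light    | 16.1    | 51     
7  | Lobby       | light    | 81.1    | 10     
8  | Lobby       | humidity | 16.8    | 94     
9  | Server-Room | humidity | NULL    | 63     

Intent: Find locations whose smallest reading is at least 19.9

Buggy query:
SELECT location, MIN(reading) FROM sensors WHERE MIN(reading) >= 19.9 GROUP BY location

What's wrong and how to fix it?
Bug: MIN() in WHERE is a misuse of aggregate

Fix: Use HAVING for the per-group MIN condition

Corrected query:
SELECT location, MIN(reading) FROM sensors GROUP BY location HAVING MIN(reading) >= 19.9

Result:
(no rows)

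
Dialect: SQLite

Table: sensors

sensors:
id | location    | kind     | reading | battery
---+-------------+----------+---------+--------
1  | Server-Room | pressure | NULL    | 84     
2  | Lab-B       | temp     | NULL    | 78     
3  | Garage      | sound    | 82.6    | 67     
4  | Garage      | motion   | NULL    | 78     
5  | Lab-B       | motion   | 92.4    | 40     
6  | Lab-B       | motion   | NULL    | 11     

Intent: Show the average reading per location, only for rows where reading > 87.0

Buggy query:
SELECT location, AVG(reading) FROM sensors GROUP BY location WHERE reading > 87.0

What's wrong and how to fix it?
Bug: WHERE cannot follow GROUP BY

Fix: Move the WHERE clause before GROUP BY

Corrected query:
SELECT location, AVG(reading) FROM sensors WHERE reading > 87.0 GROUP BY location

Result:
location | AVG(reading)
---------+-------------
Lab-B    | 92.4        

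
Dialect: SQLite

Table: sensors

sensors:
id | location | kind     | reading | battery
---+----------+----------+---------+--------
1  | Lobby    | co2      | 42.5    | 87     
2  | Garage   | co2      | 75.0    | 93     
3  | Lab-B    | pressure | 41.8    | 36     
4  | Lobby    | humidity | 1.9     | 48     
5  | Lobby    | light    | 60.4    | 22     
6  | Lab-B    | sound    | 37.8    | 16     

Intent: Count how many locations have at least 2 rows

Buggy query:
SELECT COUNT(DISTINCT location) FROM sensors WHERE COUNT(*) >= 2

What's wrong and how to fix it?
Bug: WHERE filters individual rows, not groups, so a group-level COUNT is invalid there

Fix: Use a subquery that GROUPs and filters with HAVING, then count its rows

Corrected query:
SELECT COUNT(*) FROM (SELECT location FROM sensors GROUP BY location HAVING COUNT(*) >= 2)

Result:
COUNT(*)
--------
2       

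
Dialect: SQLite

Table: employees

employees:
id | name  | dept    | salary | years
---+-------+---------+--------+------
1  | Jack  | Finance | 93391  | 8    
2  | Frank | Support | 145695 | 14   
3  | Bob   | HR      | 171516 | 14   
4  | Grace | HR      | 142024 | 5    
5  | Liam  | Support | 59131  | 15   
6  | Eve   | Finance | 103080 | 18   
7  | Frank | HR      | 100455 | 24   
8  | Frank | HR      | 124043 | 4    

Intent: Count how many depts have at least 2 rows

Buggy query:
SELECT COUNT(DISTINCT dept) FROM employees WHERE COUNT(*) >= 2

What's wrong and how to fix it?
Bug: COUNT(*) cannot appear in WHERE; the per-group count doesn't exist yet

Fix: Use a subquery that GROUPs and filters with HAVING, then count its rows

Corrected query:
SELECT COUNT(*) FROM (SELECT dept FROM employees GROUP BY dept HAVING COUNT(*) >= 2)

Result:
COUNT(*)
--------
3       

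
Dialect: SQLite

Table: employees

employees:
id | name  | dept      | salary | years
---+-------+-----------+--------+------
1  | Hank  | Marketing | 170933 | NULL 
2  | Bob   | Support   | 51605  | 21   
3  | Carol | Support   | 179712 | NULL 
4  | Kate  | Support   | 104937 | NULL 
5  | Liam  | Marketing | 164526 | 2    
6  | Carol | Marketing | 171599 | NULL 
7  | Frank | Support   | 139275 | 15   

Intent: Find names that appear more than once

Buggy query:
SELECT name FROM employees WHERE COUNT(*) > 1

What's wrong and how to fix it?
Bug: COUNT(*) is an aggregate and cannot be used in WHERE

Fix: GROUP BY name, then filter groups with HAVING COUNT(*) > 1

Corrected query:
SELECT name FROM employees GROUP BY name HAVING COUNT(*) > 1

Result:
name 
-----
Carol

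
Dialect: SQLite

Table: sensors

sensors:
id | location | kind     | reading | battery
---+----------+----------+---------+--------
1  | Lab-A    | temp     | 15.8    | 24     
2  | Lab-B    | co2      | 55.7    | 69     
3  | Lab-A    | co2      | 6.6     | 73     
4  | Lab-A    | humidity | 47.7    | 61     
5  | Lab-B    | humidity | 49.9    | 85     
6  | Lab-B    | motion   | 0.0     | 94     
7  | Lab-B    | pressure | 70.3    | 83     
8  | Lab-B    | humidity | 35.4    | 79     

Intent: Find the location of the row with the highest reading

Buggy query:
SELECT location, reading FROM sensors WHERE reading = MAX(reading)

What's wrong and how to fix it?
Bug: MAX(reading) is an aggregate and cannot be used directly in WHERE

Fix: Wrap MAX in a scalar subquery so WHERE compares against a single value

Corrected query:
SELECT location, reading FROM sensors WHERE reading = (SELECT MAX(reading) FROM sensors)

Result:
location | reading
---------+--------
Lab-B    | 70.3   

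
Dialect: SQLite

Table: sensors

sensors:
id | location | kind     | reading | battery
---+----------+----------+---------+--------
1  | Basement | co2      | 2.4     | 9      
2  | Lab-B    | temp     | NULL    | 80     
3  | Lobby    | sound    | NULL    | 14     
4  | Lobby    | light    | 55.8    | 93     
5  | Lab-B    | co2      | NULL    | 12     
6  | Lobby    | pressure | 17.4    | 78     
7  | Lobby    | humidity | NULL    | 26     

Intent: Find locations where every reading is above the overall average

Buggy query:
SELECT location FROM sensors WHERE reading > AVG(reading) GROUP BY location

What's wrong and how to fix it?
Bug: AVG() is an aggregate; it can't sit directly in WHERE

Fix: Use a subquery for AVG and a HAVING MIN(...) filter so the condition holds for every row in the group

Corrected query:
SELECT location FROM sensors GROUP BY location HAVING MIN(reading) > (SELECT AVG(reading) FROM sensors)

Result:
(no rows)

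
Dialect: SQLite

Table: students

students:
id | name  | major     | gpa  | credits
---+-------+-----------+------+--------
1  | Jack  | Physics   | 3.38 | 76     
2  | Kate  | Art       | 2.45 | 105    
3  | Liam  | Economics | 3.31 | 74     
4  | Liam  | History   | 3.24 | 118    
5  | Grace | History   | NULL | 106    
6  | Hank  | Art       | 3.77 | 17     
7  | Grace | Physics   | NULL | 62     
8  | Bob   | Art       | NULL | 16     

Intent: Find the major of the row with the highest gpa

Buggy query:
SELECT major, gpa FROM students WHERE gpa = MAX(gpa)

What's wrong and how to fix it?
Bug: WHERE is evaluated per row; an aggregate over the whole table isn't defined there

Fix: Use a subquery: WHERE gpa = (SELECT MAX(gpa) FROM students)

Corrected query:
SELECT major, gpa FROM students WHERE gpa = (SELECT MAX(gpa) FROM students)

Result:
major | gpa 
------+-----
Art   | 3.77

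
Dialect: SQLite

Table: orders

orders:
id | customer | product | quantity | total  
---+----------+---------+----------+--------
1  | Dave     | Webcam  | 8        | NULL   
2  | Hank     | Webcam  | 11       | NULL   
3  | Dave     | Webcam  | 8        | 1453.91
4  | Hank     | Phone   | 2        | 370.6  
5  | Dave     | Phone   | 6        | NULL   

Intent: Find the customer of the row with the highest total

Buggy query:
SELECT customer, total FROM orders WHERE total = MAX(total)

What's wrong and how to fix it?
Bug: MAX(total) is an aggregate and cannot be used directly in WHERE

Fix: Wrap MAX in a scalar subquery so WHERE compares against a single value

Corrected query:
SELECT customer, total FROM orders WHERE total = (SELECT MAX(total) FROM orders)

Result:
customer | total  
---------+--------
Dave     | 1453.91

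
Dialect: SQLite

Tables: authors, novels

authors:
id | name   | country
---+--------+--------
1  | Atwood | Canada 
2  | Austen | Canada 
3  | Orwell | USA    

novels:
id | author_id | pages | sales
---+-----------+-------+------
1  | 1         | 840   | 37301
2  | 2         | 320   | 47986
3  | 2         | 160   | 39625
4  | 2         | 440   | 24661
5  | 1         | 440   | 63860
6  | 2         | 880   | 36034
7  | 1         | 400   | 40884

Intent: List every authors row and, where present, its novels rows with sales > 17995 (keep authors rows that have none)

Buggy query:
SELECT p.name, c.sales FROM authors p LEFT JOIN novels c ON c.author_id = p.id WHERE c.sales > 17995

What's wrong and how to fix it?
Bug: A WHERE condition on the right-hand table after LEFT JOIN drops unmatched parents

Fix: Move the right-table condition into the ON clause so unmatched parents are kept

Corrected query:
SELECT p.name, c.sales FROM authors p LEFT JOIN novels c ON c.author_id = p.id AND c.sales > 17995

Result:
name   | sales
-------+------
Atwood | 37301
Atwood | 40884
Atwood | 63860
Austen | 24661
Austen | 36034
Austen | 39625
Austen | 47986
Orwell | NULL 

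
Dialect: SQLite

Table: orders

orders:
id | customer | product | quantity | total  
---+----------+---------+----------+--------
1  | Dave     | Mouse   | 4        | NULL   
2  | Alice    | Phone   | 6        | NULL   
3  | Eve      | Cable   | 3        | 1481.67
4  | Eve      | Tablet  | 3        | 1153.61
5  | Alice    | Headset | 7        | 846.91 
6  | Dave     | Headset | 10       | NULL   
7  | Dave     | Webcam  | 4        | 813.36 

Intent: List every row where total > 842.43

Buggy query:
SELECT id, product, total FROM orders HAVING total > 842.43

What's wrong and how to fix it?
Bug: This is a non-aggregate query (no GROUP BY, no aggregates), so in SQLite the HAVING clause is invalid here; a row-level condition belongs in WHERE

Fix: Replace HAVING with WHERE since the condition applies to individual rows

Corrected query:
SELECT id, product, total FROM orders WHERE total > 842.43

Result:
id | product | total  
---+---------+--------
3  | Cable   | 1481.67
4  | Tablet  | 1153.61
5  | Headset | 846.91 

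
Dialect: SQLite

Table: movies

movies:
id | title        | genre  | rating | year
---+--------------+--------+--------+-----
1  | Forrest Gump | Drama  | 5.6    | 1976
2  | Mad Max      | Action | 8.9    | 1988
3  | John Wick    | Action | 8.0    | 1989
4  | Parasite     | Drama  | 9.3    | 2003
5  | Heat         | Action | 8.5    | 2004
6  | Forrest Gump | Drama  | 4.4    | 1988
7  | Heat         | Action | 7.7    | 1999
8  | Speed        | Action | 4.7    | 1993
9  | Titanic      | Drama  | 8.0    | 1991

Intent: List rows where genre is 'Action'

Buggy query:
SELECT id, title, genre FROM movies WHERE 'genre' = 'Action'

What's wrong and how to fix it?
Bug: 'genre' in single quotes is a string literal, not the column; the comparison is literal-vs-literal and never true

Fix: Remove the quotes around the column name (or use double quotes for an identifier)

Corrected query:
SELECT id, title, genre FROM movies WHERE genre = 'Action'

Result:
id | title     | genre 
---+-----------+-------
2  | Mad Max   | Action
3  | John Wick | Action
5  | Heat      | Action
7  | Heat      | Action
8  | Speed     | Action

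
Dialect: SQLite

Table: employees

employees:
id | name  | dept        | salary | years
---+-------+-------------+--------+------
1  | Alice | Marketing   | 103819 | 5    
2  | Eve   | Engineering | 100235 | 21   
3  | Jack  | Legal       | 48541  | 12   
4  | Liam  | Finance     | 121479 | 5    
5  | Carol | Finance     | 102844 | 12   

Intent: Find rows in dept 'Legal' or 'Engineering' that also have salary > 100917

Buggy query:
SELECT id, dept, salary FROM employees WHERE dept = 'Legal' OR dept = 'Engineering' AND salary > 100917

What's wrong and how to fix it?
Bug: Without parentheses, AND is evaluated before OR, so the salary filter only applies to the 'Engineering' branch

Fix: Add parentheses around the OR so the AND applies to both alternatives

Corrected query:
SELECT id, dept, salary FROM employees WHERE (dept = 'Legal' OR dept = 'Engineering') AND salary > 100917

Result:
(no rows)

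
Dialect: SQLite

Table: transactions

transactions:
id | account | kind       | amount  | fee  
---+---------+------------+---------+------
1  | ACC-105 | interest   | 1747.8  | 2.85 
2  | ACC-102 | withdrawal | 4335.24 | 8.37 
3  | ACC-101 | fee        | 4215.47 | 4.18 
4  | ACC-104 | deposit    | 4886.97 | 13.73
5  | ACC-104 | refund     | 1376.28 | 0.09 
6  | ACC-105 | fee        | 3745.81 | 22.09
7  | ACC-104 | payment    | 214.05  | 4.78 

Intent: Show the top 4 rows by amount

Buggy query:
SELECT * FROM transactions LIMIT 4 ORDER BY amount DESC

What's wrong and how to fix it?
Bug: LIMIT must come after ORDER BY

Fix: Swap the clauses: ORDER BY first, then LIMIT

Corrected query:
SELECT * FROM transactions ORDER BY amount DESC LIMIT 4

Result:
id | account | kind       | amount  | fee  
---+---------+------------+---------+------
4  | ACC-104 | deposit    | 4886.97 | 13.73
2  | ACC-102 | withdrawal | 4335.24 | 8.37 
3  | ACC-101 | fee        | 4215.47 | 4.18 
6  | ACC-105 | fee        | 3745.81 | 22.09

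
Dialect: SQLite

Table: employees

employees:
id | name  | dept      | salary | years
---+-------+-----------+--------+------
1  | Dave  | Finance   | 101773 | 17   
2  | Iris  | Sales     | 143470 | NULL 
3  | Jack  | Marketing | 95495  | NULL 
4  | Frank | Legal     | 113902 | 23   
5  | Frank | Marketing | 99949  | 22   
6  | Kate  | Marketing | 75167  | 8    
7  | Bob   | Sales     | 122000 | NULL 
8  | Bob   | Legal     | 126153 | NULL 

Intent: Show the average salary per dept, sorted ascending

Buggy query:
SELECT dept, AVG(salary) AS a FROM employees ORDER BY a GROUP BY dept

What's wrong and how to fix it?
Bug: ORDER BY appears before GROUP BY; SQL clause order requires GROUP BY first

Fix: Move ORDER BY to the end, after GROUP BY

Corrected query:
SELECT dept, AVG(salary) AS a FROM employees GROUP BY dept ORDER BY a

Result:
dept      | a           
----------+-------------
Marketing | 90203.666667
Finance   | 101773      
Legal     | 120027.5    
Sales     | 132735      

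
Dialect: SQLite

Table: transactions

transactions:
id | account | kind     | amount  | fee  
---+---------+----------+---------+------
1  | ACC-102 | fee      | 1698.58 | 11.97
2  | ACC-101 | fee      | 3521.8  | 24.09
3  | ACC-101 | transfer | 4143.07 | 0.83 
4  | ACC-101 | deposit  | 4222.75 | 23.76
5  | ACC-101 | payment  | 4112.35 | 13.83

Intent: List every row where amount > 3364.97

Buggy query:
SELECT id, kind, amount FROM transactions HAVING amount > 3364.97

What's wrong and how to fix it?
Bug: HAVING filters the output of aggregation, but this query has no GROUP BY and no aggregate functions, so SQLite rejects it (HAVING clause on a non-aggregate query); the condition here is per row

Fix: Replace HAVING with WHERE since the condition applies to individual rows

Corrected query:
SELECT id, kind, amount FROM transactions WHERE amount > 3364.97

Result:
id | kind     | amount 
---+----------+--------
2  | fee      | 3521.8 
3  | transfer | 4143.07
4  | deposit  | 4222.75
5  | payment  | 4112.35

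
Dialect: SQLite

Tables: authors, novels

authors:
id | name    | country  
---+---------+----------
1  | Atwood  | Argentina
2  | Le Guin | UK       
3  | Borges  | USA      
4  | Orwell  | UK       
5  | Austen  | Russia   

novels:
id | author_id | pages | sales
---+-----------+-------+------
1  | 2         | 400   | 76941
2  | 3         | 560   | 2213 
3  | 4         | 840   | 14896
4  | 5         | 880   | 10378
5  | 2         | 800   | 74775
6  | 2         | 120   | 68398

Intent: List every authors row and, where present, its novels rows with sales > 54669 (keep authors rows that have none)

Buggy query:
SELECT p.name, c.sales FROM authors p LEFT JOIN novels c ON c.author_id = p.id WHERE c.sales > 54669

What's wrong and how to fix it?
Bug: Filtering c.sales in WHERE discards the NULL rows produced by LEFT JOIN, turning it into an inner join

Fix: Put 'c.sales > 54669' in the JOIN's ON clause instead of WHERE

Corrected query:
SELECT p.name, c.sales FROM authors p LEFT JOIN novels c ON c.author_id = p.id AND c.sales > 54669

Result:
name    | sales
--------+------
Atwood  | NULL 
Le Guin | 68398
Le Guin | 74775
Le Guin | 76941
Borges  | NULL 
Orwell  | NULL 
Austen  | NULL 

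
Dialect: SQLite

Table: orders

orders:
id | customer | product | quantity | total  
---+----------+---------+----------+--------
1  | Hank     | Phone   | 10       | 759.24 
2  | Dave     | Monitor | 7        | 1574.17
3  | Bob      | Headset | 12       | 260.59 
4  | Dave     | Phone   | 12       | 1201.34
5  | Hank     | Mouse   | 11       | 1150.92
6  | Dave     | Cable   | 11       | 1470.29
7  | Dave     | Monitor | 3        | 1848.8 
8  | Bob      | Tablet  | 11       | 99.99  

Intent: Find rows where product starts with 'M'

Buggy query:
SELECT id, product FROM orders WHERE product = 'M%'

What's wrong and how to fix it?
Bug: '=' compares the literal string including the % character; pattern matching needs LIKE

Fix: Replace '=' with LIKE so 'M%' is treated as a pattern

Corrected query:
SELECT id, product FROM orders WHERE product LIKE 'M%'

Result:
id | product
---+--------
2  | Monitor
5  | Mouse  
7  | Monitor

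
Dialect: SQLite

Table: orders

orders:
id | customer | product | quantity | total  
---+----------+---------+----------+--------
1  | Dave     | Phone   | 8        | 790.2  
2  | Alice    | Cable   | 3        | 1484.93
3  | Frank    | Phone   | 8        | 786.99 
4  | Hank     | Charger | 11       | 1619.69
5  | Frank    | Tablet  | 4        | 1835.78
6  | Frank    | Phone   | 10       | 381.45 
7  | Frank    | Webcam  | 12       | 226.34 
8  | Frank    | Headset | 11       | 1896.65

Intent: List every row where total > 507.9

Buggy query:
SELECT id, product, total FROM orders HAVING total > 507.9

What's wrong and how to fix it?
Bug: HAVING filters the output of aggregation, but this query has no GROUP BY and no aggregate functions, so SQLite rejects it (HAVING clause on a non-aggregate query); the condition here is per row

Fix: Replace HAVING with WHERE since the condition applies to individual rows

Corrected query:
SELECT id, product, total FROM orders WHERE total > 507.9

Result:
id | product | total  
---+---------+--------
1  | Phone   | 790.2  
2  | Cable   | 1484.93
3  | Phone   | 786.99 
4  | Charger | 1619.69
5  | Tablet  | 1835.78
8  | Headset | 1896.65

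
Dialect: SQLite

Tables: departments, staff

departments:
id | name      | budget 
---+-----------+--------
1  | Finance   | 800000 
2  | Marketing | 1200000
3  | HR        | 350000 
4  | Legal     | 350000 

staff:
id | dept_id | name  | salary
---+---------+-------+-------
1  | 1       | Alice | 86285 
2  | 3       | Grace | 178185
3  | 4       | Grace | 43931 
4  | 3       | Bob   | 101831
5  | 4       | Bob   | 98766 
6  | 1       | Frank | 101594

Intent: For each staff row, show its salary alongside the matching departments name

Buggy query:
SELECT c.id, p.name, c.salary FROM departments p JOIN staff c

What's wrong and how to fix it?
Bug: Missing join condition: each staff row is matched to all departments rows instead of just its own

Fix: Specify the join condition linking the foreign key to the parent id

Corrected query:
SELECT c.id, p.name, c.salary FROM departments p JOIN staff c ON c.dept_id = p.id

Result:
id | name    | salary
---+---------+-------
1  | Finance | 86285 
2  | HR      | 178185
3  | Legal   | 43931 
4  | HR      | 101831
5  | Legal   | 98766 
6  | Finance | 101594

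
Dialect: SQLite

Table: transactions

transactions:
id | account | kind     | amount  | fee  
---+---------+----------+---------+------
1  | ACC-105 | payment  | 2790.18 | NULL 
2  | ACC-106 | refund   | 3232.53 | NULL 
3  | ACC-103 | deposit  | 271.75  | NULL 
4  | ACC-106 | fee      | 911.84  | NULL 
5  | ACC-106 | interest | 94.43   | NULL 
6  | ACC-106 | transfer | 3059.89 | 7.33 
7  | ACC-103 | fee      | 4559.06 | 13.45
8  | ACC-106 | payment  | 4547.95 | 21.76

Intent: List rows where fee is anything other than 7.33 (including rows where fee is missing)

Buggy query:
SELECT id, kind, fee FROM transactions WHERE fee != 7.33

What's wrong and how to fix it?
Bug: 'fee != 7.33' is unknown when fee is NULL, so NULL rows are silently excluded

Fix: Handle NULL separately with IS NULL alongside the inequality

Corrected query:
SELECT id, kind, fee FROM transactions WHERE fee != 7.33 OR fee IS NULL

Result:
id | kind     | fee  
---+----------+------
1  | payment  | NULL 
2  | refund   | NULL 
3  | deposit  | NULL 
4  | fee      | NULL 
5  | interest | NULL 
7  | fee      | 13.45
8  | payment  | 21.76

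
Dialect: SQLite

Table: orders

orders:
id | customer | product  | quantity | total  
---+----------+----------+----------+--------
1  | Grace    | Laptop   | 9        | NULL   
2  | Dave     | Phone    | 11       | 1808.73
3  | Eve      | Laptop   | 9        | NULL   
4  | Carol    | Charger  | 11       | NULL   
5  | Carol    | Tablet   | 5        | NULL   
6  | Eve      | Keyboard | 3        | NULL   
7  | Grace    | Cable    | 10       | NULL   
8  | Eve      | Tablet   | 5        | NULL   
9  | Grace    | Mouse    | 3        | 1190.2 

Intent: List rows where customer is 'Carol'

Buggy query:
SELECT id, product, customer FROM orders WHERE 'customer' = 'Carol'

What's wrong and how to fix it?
Bug: 'customer' in single quotes is a string literal, not the column; the comparison is literal-vs-literal and never true

Fix: Remove the quotes around the column name (or use double quotes for an identifier)

Corrected query:
SELECT id, product, customer FROM orders WHERE customer = 'Carol'

Result:
id | product | customer
---+---------+---------
4  | Charger | Carol   
5  | Tablet  | Carol   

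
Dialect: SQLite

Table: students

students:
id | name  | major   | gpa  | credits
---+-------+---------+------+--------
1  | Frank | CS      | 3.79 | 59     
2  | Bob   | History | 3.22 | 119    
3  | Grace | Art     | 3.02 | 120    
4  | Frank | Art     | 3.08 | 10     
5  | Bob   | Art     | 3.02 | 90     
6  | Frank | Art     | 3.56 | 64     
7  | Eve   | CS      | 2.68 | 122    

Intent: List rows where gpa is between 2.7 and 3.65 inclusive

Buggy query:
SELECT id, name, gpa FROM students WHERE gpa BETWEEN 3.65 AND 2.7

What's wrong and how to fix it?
Bug: BETWEEN expects the lower bound first; with 3.65 AND 2.7 the range is empty

Fix: Write BETWEEN 2.7 AND 3.65

Corrected query:
SELECT id, name, gpa FROM students WHERE gpa BETWEEN 2.7 AND 3.65

Result:
id | name  | gpa 
---+-------+-----
2  | Bob   | 3.22
3  | Grace | 3.02
4  | Frank | 3.08
5  | Bob   | 3.02
6  | Frank | 3.56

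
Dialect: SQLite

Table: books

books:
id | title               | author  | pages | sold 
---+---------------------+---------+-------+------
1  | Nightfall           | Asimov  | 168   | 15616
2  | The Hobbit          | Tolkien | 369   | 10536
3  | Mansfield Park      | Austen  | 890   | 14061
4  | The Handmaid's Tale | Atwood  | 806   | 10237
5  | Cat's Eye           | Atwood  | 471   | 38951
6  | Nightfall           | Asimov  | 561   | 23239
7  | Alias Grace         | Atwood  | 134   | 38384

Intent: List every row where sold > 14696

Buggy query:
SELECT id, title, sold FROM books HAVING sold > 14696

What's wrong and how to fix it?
Bug: This is a non-aggregate query (no GROUP BY, no aggregates), so in SQLite the HAVING clause is invalid here; a row-level condition belongs in WHERE

Fix: Use WHERE for row-level filtering

Corrected query:
SELECT id, title, sold FROM books WHERE sold > 14696

Result:
id | title       | sold 
---+-------------+------
1  | Nightfall   | 15616
5  | Cat's Eye   | 38951
6  | Nightfall   | 23239
7  | Alias Grace | 38384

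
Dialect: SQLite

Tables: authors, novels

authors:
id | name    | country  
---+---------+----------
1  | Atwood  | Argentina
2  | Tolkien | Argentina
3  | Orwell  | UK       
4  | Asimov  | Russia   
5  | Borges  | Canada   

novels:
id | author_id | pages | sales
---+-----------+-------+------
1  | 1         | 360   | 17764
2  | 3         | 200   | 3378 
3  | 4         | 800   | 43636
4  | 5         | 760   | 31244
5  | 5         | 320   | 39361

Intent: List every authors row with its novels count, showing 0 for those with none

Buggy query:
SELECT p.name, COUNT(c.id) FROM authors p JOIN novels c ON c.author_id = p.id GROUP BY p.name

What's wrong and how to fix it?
Bug: An inner join excludes parents with zero children

Fix: Switch to LEFT JOIN to retain unmatched parent rows

Corrected query:
SELECT p.name, COUNT(c.id) FROM authors p LEFT JOIN novels c ON c.author_id = p.id GROUP BY p.name

Result:
name    | COUNT(c.id)
--------+------------
Asimov  | 1          
Atwood  | 1          
Borges  | 2          
Orwell  | 1          
Tolkien | 0          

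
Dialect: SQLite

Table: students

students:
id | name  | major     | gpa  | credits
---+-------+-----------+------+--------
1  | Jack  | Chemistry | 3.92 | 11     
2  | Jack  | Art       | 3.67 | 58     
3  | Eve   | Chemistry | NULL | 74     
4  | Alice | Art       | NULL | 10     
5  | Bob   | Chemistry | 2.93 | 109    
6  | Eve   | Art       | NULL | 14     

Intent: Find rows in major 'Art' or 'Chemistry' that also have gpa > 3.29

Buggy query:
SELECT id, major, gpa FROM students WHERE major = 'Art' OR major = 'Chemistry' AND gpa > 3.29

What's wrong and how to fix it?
Bug: AND binds tighter than OR, so this parses as major = 'Art' OR (major = 'Chemistry' AND gpa > 3.29)

Fix: Group the OR with parentheses (or use IN), then AND the threshold

Corrected query:
SELECT id, major, gpa FROM students WHERE (major = 'Art' OR major = 'Chemistry') AND gpa > 3.29

Result:
id | major     | gpa 
---+-----------+-----
1  | Chemistry | 3.92
2  | Art       | 3.67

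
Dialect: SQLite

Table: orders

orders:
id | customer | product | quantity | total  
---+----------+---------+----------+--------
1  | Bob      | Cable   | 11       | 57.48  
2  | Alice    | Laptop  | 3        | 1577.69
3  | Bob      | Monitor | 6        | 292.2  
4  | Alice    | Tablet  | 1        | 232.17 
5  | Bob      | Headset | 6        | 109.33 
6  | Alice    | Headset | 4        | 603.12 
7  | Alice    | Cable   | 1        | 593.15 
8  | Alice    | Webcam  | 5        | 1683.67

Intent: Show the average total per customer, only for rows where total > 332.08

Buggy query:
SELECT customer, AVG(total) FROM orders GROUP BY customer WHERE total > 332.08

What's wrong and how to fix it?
Bug: Row-level WHERE must come before GROUP BY in the clause order

Fix: Move the WHERE clause before GROUP BY

Corrected query:
SELECT customer, AVG(total) FROM orders WHERE total > 332.08 GROUP BY customer

Result:
customer | AVG(total)
---------+-----------
Alice    | 1114.4075 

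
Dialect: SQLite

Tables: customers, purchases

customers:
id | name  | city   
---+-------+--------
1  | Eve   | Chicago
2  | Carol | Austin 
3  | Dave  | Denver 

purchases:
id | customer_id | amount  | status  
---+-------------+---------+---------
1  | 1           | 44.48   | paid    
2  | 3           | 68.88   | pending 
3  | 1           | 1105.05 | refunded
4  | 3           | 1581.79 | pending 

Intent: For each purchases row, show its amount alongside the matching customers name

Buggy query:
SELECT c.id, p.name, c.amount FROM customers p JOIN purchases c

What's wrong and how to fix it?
Bug: JOIN with no ON clause produces a cartesian product; every purchases row pairs with every customers row

Fix: Add ON c.customer_id = p.id to the JOIN

Corrected query:
SELECT c.id, p.name, c.amount FROM customers p JOIN purchases c ON c.customer_id = p.id

Result:
id | name | amount 
---+------+--------
1  | Eve  | 44.48  
2  | Dave | 68.88  
3  | Eve  | 1105.05
4  | Dave | 1581.79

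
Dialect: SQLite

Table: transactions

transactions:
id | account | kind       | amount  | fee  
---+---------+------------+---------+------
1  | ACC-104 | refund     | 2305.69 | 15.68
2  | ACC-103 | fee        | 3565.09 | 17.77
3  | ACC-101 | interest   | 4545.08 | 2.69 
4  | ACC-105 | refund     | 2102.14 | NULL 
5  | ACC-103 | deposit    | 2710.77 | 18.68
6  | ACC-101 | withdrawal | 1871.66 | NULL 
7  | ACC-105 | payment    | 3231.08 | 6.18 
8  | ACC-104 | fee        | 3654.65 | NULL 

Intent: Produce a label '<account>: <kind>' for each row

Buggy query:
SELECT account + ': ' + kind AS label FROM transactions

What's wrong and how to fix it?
Bug: SQLite uses || for string concatenation; + coerces text to numbers (yielding 0)

Fix: Replace + with || to concatenate text

Corrected query:
SELECT account || ': ' || kind AS label FROM transactions

Result:
label              
-------------------
ACC-104: refund    
ACC-103: fee       
ACC-101: interest  
ACC-105: refund    
ACC-103: deposit   
ACC-101: withdrawal
ACC-105: payment   
ACC-104: fee       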